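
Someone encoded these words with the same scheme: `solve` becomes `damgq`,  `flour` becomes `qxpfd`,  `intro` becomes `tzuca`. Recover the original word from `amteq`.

paste

Shifts by position in solve: pos 0: s→d (+11), pos 1: o→a (+12), pos 2: l→m (+1), pos 3: v→g (+11), pos 4: e→q (+12) — repeating every 3. It's a Vigenère-style cipher with numeric key [11,12,1]: position i shifts by key[i mod 3].
Reversing it on amteq: a−11=p, m−12=a, t−1=s, e−11=t, q−12=e.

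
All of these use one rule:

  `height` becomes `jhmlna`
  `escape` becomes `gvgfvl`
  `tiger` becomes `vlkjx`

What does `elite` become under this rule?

The shift increases by 1 at each position, starting from +2: 2, 3, 4, ….
For elite: e+2=g, l+3=o, i+4=m, t+5=y, e+6=k.

gomyk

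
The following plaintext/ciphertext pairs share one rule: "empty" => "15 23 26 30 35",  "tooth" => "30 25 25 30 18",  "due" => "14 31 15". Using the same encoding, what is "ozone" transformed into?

25 36 25 24 15

The number is (letter's place in the alphabet, a=1) + 10.
On ozone: o=15→25, z=26→36, o=15→25, n=14→24, e=5→15.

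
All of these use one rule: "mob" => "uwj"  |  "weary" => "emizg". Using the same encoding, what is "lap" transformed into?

tix

Each letter is shifted forward by 8 in the alphabet (a Caesar shift of +8).
Applying it to lap: l+8=t, a+8=i, p+8=x.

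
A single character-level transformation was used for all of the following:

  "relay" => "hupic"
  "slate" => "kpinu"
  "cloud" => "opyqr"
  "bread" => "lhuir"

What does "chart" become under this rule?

odihn

r(17)→h(7) and e(4)→u(20) fit y≡3x+8 (mod 26); the inverse of 3 mod 26 is 9. Treating letters as 0–25, the rule is x ↦ 3x + 8 (mod 26).
On chart: c(2)→3·2+8≡14=o; h(7)→3·7+8≡3=d; a(0)→3·0+8≡8=i; r(17)→3·17+8≡7=h; t(19)→3·19+8≡13=n (all mod 26).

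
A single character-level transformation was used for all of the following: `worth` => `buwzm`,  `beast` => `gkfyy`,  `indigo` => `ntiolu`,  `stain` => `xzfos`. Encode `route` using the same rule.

wuzzj

Shifts by position in worth: pos 0: w→b (+5), pos 1: o→u (+6), pos 2: r→w (+5), pos 3: t→z (+6) — repeating every 2. It's a Vigenère-style cipher with numeric key [5,6]: position i shifts by key[i mod 2].
Applying it to route: r+5=w, o+6=u, u+5=z, t+6=z, e+5=j.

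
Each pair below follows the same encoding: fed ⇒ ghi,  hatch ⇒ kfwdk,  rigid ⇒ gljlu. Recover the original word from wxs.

put

Read the word backwards and shift each letter +3.
Reversing it on wxs: shift back: w−3=t, x−3=u, s−3=p → tup; then reverse → put.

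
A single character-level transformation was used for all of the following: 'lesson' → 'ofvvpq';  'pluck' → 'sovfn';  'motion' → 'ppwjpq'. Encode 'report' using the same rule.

ufspuw

The rule splits by letter class: vowels +1, consonants +3.
On report: r(cons)+3=u, e(vowel)+1=f, p(cons)+3=s, o(vowel)+1=p, r(cons)+3=u, t(cons)+3=w.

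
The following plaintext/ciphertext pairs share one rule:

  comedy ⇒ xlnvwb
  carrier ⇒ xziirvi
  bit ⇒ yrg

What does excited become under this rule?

This is the alphabet-reversal cipher (Atbash): a becomes z, b becomes y, etc.
On excited: e↔v, x↔c, c↔x, i↔r, t↔g, e↔v, d↔w.

vcxrgvw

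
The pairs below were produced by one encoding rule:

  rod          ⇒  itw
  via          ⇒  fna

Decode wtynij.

The output letters match the input read backwards, each shifted +5: rod reversed is dor. Read the word backwards and shift each letter +5.
Undoing it on wtynij: shift back: w−5=r, t−5=o, y−5=t, n−5=i, i−5=d, j−5=e → rotide; then reverse → editor.

editor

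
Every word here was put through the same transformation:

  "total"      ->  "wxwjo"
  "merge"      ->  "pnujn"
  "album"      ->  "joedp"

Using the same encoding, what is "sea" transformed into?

vnj

The shift depends on letter class: consonant t→w is +3, but vowel o→x is +9. Vowels shift forward by 9 and consonants shift forward by 3.
Applying it to sea: s(cons)+3=v, e(vowel)+9=n, a(vowel)+9=j.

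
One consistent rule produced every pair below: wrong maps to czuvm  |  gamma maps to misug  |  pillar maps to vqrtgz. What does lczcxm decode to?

Shifts by position in wrong: pos 0: w→c (+6), pos 1: r→z (+8), pos 2: o→u (+6), pos 3: n→v (+8) — repeating every 2. The shifts repeat in a cycle of length 2: positions 0,1,… shift by +6, +8, then the pattern repeats.
Decoding lczcxm: l−6=f, c−8=u, z−6=t, c−8=u, x−6=r, m−8=e.

future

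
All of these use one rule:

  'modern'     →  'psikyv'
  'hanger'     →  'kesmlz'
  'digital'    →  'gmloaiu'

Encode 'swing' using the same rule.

vantn

In modern: m→p is +3, o→s is +4, d→i is +5, e→k is +6 — the shift increases by 1 each position. Letter i (0-indexed) is shifted by i+3, so successive shifts are 3, 4, 5, ….
Applying it to swing: s+3=v, w+4=a, i+5=n, n+6=t, g+7=n.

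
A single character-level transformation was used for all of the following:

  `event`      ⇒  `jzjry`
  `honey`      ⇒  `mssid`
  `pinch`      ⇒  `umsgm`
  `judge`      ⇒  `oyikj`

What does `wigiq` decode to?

rebel

Shifts by position in event: pos 0: e→j (+5), pos 1: v→z (+4), pos 2: e→j (+5), pos 3: n→r (+4) — repeating every 2. The shifts repeat in a cycle of length 2: positions 0,1,… shift by +5, +4, then the pattern repeats.
Reversing it on wigiq: w−5=r, i−4=e, g−5=b, i−4=e, q−5=l.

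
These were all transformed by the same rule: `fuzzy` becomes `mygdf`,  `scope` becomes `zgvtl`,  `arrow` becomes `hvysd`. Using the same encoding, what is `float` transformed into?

mpvea

Shifts by position in fuzzy: pos 0: f→m (+7), pos 1: u→y (+4), pos 2: z→g (+7), pos 3: z→d (+4) — repeating every 2. It's a Vigenère-style cipher with numeric key [7,4]: position i shifts by key[i mod 2].
On float: f+7=m, l+4=p, o+7=v, a+4=e, t+7=a.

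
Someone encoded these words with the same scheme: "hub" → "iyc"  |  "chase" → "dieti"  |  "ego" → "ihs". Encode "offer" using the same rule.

Two shifts are in play — +4 for a/e/i/o/u, +1 for every other letter.
For offer: o(vowel)+4=s, f(cons)+1=g, f(cons)+1=g, e(vowel)+4=i, r(cons)+1=s.

sggis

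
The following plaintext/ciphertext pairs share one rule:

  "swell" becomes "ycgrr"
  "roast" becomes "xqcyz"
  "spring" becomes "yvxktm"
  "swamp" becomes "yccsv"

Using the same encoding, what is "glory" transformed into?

The shift depends on letter class: consonant s→y is +6, but vowel e→g is +2. Vowels shift forward by 2 and consonants shift forward by 6.
On glory: g(cons)+6=m, l(cons)+6=r, o(vowel)+2=q, r(cons)+6=x, y(cons)+6=e.

mrqxe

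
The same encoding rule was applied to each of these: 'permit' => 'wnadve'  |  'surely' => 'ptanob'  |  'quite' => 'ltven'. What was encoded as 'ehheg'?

tooth

p(15)→w(22) and e(4)→n(13) fit y≡15x+5 (mod 26); the inverse of 15 mod 26 is 7. This is an affine cipher: with a=0,…,z=25, each position x becomes (15x+5) mod 26.
Undoing it on ehheg: e(4)→7·(4−5)≡19=t; h(7)→7·(7−5)≡14=o; h(7)→7·(7−5)≡14=o; e(4)→7·(4−5)≡19=t; g(6)→7·(6−5)≡7=h (all mod 26).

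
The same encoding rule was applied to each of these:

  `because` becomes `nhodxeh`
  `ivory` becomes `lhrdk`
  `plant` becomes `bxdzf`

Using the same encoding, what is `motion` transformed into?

yrflrz

Two shifts are in play — +3 for a/e/i/o/u, +12 for every other letter.
For motion: m(cons)+12=y, o(vowel)+3=r, t(cons)+12=f, i(vowel)+3=l, o(vowel)+3=r, n(cons)+12=z.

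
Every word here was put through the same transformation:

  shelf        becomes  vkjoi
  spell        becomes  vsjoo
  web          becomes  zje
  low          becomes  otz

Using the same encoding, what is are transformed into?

The shift depends on letter class: consonant s→v is +3, but vowel e→j is +5. Two shifts are in play — +5 for a/e/i/o/u, +3 for every other letter.
For are: a(vowel)+5=f, r(cons)+3=u, e(vowel)+5=j.

fuj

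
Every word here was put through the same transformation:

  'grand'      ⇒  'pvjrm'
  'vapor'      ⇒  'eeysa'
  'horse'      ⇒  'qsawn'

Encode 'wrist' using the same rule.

fvrwc

Shifts by position in grand: pos 0: g→p (+9), pos 1: r→v (+4), pos 2: a→j (+9), pos 3: n→r (+4) — repeating every 2. A repeating key of period 2 is used — shifts +9, +4 over and over.
Applying it to wrist: w+9=f, r+4=v, i+9=r, s+4=w, t+9=c.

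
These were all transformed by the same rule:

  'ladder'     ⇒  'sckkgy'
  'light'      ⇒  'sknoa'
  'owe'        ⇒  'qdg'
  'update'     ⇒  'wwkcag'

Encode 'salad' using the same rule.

The shift depends on letter class: consonant l→s is +7, but vowel a→c is +2. Two shifts are in play — +2 for a/e/i/o/u, +7 for every other letter.
For salad: s(cons)+7=z, a(vowel)+2=c, l(cons)+7=s, a(vowel)+2=c, d(cons)+7=k.

zcsck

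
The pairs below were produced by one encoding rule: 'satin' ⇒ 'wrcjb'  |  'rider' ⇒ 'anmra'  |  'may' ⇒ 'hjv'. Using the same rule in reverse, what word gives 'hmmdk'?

The output letters match the input read backwards, each shifted +9: satin reversed is nitas. Read the word backwards and shift each letter +9.
Reversing it on hmmdk: shift back: h−9=y, m−9=d, m−9=d, d−9=u, k−9=b → yddub; then reverse → buddy.

buddy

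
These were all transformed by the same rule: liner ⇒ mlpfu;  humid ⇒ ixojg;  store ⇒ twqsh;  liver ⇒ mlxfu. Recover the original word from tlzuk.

sixth

Shifts by position in liner: pos 0: l→m (+1), pos 1: i→l (+3), pos 2: n→p (+2), pos 3: e→f (+1), pos 4: r→u (+3) — repeating every 3. The shifts repeat in a cycle of length 3: positions 0,1,… shift by +1, +3, +2, then the pattern repeats.
Undoing it on tlzuk: t−1=s, l−3=i, z−2=x, u−1=t, k−3=h.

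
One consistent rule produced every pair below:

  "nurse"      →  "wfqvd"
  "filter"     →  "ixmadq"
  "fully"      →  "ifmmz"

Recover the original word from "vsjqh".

shark

n(13)→w(22) and u(20)→f(5) fit y≡5x+9 (mod 26); the inverse of 5 mod 26 is 21. Each letter's alphabet position (a=0..z=25) is mapped through 5·x+9 mod 26 — an affine cipher.
Undoing it on vsjqh: v(21)→21·(21−9)≡18=s; s(18)→21·(18−9)≡7=h; j(9)→21·(9−9)≡0=a; q(16)→21·(16−9)≡17=r; h(7)→21·(7−9)≡10=k (all mod 26).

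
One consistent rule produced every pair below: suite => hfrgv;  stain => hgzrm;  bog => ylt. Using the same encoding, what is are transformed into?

ziv

Each letter is replaced by its mirror in the alphabet: a↔z, b↔y, c↔x, and so on (the Atbash cipher).
On are: a↔z, r↔i, e↔v.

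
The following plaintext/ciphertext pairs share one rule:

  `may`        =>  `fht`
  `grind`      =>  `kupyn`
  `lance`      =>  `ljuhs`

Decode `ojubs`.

lunch

The output letters match the input read backwards, each shifted +7: may reversed is yam. Two steps: reverse the string, then apply a Caesar shift of +7.
Reversing it on ojubs: shift back: o−7=h, j−7=c, u−7=n, b−7=u, s−7=l → hcnul; then reverse → lunch.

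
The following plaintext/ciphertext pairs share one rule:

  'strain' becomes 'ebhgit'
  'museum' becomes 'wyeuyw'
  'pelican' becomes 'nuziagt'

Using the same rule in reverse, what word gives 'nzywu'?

Treating letters as 0–25, the rule is x ↦ 23x + 6 (mod 26).
Decoding nzywu: n(13)→17·(13−6)≡15=p; z(25)→17·(25−6)≡11=l; y(24)→17·(24−6)≡20=u; w(22)→17·(22−6)≡12=m; u(20)→17·(20−6)≡4=e (all mod 26).

plume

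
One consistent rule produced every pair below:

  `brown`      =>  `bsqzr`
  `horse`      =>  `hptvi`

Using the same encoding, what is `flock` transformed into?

In brown: b→b is +0, r→s is +1, o→q is +2, w→z is +3 — the shift increases by 1 each position. Letter i (0-indexed) is shifted by i+0, so successive shifts are 0, 1, 2, ….
On flock: f+0=f, l+1=m, o+2=q, c+3=f, k+4=o.

fmqfo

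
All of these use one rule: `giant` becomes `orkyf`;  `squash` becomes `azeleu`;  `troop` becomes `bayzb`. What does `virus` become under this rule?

In giant: g→o is +8, i→r is +9, a→k is +10, n→y is +11 — the shift increases by 1 each position. Letter i (0-indexed) is shifted by i+8, so successive shifts are 8, 9, 10, ….
For virus: v+8=d, i+9=r, r+10=b, u+11=f, s+12=e.

drbfe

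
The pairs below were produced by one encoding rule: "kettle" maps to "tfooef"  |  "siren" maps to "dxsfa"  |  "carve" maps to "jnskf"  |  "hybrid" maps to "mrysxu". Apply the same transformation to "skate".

Each letter's alphabet position (a=0..z=25) is mapped through 11·x+13 mod 26 — an affine cipher.
On skate: s(18)→11·18+13≡3=d; k(10)→11·10+13≡19=t; a(0)→11·0+13≡13=n; t(19)→11·19+13≡14=o; e(4)→11·4+13≡5=f (all mod 26).

dtnof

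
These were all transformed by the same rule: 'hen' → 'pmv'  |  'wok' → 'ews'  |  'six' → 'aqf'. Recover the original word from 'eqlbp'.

width

Compare letters: h→p is +8, e→m is +8, n→v is +8 — a constant shift. This is a Caesar cipher with shift 8.
Undoing it on eqlbp: e−8=w, q−8=i, l−8=d, b−8=t, p−8=h.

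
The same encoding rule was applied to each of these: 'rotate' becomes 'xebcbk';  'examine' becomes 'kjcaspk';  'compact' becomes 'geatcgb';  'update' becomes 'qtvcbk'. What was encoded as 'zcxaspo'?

farming

r(17)→x(23) and o(14)→e(4) fit y≡15x+2 (mod 26); the inverse of 15 mod 26 is 7. Treating letters as 0–25, the rule is x ↦ 15x + 2 (mod 26).
Undoing it on zcxaspo: z(25)→7·(25−2)≡5=f; c(2)→7·(2−2)≡0=a; x(23)→7·(23−2)≡17=r; a(0)→7·(0−2)≡12=m; s(18)→7·(18−2)≡8=i; p(15)→7·(15−2)≡13=n; o(14)→7·(14−2)≡6=g (all mod 26).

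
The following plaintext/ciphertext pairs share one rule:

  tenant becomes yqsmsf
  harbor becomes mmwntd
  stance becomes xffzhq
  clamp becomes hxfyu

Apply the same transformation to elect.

jxjoy

Shifts by position in tenant: pos 0: t→y (+5), pos 1: e→q (+12), pos 2: n→s (+5), pos 3: a→m (+12) — repeating every 2. A repeating key of period 2 is used — shifts +5, +12 over and over.
On elect: e+5=j, l+12=x, e+5=j, c+12=o, t+5=y.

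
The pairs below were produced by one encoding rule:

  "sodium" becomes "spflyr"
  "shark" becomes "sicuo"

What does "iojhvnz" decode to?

Letter i (0-indexed) is shifted by i+0, so successive shifts are 0, 1, 2, ….
Reversing it on iojhvnz: i−0=i, o−1=n, j−2=h, h−3=e, v−4=r, n−5=i, z−6=t.

inherit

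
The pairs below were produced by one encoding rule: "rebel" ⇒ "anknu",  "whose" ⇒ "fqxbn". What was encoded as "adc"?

Compare letters: r→a is +9, e→n is +9, b→k is +9 — a constant shift. This is a Caesar cipher with shift 9.
Reversing it on adc: a−9=r, d−9=u, c−9=t.

rut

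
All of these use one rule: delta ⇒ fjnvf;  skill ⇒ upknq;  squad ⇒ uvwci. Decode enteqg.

circle

Shifts by position in delta: pos 0: d→f (+2), pos 1: e→j (+5), pos 2: l→n (+2), pos 3: t→v (+2), pos 4: a→f (+5) — repeating every 3. A repeating key of period 3 is used — shifts +2, +5, +2 over and over.
Decoding enteqg: e−2=c, n−5=i, t−2=r, e−2=c, q−5=l, g−2=e.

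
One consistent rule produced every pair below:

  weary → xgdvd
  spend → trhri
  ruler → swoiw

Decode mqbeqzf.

In weary: w→x is +1, e→g is +2, a→d is +3, r→v is +4 — the shift increases by 1 each position. Letter i (0-indexed) is shifted by i+1, so successive shifts are 1, 2, 3, ….
Undoing it on mqbeqzf: m−1=l, q−2=o, b−3=y, e−4=a, q−5=l, z−6=t, f−7=y.

loyalty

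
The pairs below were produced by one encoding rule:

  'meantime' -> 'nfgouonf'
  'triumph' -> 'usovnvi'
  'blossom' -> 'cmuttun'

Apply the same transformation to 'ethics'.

Shifts by position in meantime: pos 0: m→n (+1), pos 1: e→f (+1), pos 2: a→g (+6), pos 3: n→o (+1), pos 4: t→u (+1), pos 5: i→o (+6) — repeating every 3. The shifts repeat in a cycle of length 3: positions 0,1,… shift by +1, +1, +6, then the pattern repeats.
On ethics: e+1=f, t+1=u, h+6=n, i+1=j, c+1=d, s+6=y.

funjdy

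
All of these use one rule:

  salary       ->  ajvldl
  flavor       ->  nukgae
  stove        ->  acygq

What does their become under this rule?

bqotd

In salary: s→a is +8, a→j is +9, l→v is +10, a→l is +11 — the shift increases by 1 each position. Letter i (0-indexed) is shifted by i+8, so successive shifts are 8, 9, 10, ….
For their: t+8=b, h+9=q, e+10=o, i+11=t, r+12=d.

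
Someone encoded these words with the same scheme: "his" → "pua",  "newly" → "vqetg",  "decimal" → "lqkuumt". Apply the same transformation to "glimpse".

The shift depends on letter class: consonant h→p is +8, but vowel i→u is +12. The rule splits by letter class: vowels +12, consonants +8.
Applying it to glimpse: g(cons)+8=o, l(cons)+8=t, i(vowel)+12=u, m(cons)+8=u, p(cons)+8=x, s(cons)+8=a, e(vowel)+12=q.

otuuxaq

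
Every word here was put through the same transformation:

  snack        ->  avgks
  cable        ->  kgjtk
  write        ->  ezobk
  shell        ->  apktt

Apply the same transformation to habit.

The shift depends on letter class: consonant s→a is +8, but vowel a→g is +6. Two shifts are in play — +6 for a/e/i/o/u, +8 for every other letter.
Applying it to habit: h(cons)+8=p, a(vowel)+6=g, b(cons)+8=j, i(vowel)+6=o, t(cons)+8=b.

pgjob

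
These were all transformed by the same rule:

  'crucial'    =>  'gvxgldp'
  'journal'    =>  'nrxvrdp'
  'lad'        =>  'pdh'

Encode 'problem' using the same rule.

The shift depends on letter class: consonant c→g is +4, but vowel u→x is +3. Two shifts are in play — +3 for a/e/i/o/u, +4 for every other letter.
On problem: p(cons)+4=t, r(cons)+4=v, o(vowel)+3=r, b(cons)+4=f, l(cons)+4=p, e(vowel)+3=h, m(cons)+4=q.

tvrfphq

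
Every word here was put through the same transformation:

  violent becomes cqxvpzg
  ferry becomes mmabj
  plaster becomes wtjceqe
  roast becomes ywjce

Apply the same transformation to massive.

In violent: v→c is +7, i→q is +8, o→x is +9, l→v is +10 — the shift increases by 1 each position. Letter i (0-indexed) is shifted by i+7, so successive shifts are 7, 8, 9, ….
For massive: m+7=t, a+8=i, s+9=b, s+10=c, i+11=t, v+12=h, e+13=r.

tibcthr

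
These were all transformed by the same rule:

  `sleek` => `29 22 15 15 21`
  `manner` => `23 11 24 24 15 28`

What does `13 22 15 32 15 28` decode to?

s is letter #19 and maps to 29: an offset of 10. Each letter is replaced by its alphabet position (a=1..z=26) + 10.
Decoding 13 22 15 32 15 28: 13→(13−10)÷1=3=c, 22→(22−10)÷1=12=l, 15→(15−10)÷1=5=e, 32→(32−10)÷1=22=v, 15→(15−10)÷1=5=e, 28→(28−10)÷1=18=r.

clever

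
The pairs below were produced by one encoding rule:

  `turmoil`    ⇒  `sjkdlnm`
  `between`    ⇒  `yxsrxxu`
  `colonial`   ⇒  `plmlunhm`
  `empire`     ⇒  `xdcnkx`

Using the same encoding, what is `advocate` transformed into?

hgalphsx

t(19)→s(18) and u(20)→j(9) fit y≡17x+7 (mod 26); the inverse of 17 mod 26 is 23. This is an affine cipher: with a=0,…,z=25, each position x becomes (17x+7) mod 26.
On advocate: a(0)→17·0+7≡7=h; d(3)→17·3+7≡6=g; v(21)→17·21+7≡0=a; o(14)→17·14+7≡11=l; c(2)→17·2+7≡15=p; a(0)→17·0+7≡7=h; t(19)→17·19+7≡18=s; e(4)→17·4+7≡23=x (all mod 26).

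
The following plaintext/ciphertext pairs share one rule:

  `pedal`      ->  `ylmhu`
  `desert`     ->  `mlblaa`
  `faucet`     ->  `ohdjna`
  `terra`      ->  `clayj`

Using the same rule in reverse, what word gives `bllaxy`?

It's a Vigenère-style cipher with numeric key [9,7]: position i shifts by key[i mod 2].
Reversing it on bllaxy: b−9=s, l−7=e, l−9=c, a−7=t, x−9=o, y−7=r.

sector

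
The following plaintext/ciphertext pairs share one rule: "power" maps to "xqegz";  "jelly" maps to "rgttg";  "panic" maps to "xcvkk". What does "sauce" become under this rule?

acwkg

The shift depends on letter class: consonant p→x is +8, but vowel o→q is +2. The rule splits by letter class: vowels +2, consonants +8.
For sauce: s(cons)+8=a, a(vowel)+2=c, u(vowel)+2=w, c(cons)+8=k, e(vowel)+2=g.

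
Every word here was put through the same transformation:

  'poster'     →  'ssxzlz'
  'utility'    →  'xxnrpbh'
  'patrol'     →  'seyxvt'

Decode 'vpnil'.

slice

In poster: p→s is +3, o→s is +4, s→x is +5, t→z is +6 — the shift increases by 1 each position. Letter i (0-indexed) is shifted by i+3, so successive shifts are 3, 4, 5, ….
Reversing it on vpnil: v−3=s, p−4=l, n−5=i, i−6=c, l−7=e.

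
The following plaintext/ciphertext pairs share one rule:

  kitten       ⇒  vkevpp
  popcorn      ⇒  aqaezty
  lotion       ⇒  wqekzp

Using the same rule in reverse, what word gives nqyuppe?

consent

Shifts by position in kitten: pos 0: k→v (+11), pos 1: i→k (+2), pos 2: t→e (+11), pos 3: t→v (+2) — repeating every 2. A repeating key of period 2 is used — shifts +11, +2 over and over.
Decoding nqyuppe: n−11=c, q−2=o, y−11=n, u−2=s, p−11=e, p−2=n, e−11=t.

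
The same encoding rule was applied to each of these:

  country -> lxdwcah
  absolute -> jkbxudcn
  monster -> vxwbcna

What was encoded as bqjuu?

Compare letters: c→l is +9, o→x is +9, u→d is +9 — a constant shift. This is a Caesar cipher with shift 9.
Reversing it on bqjuu: b−9=s, q−9=h, j−9=a, u−9=l, u−9=l.

shall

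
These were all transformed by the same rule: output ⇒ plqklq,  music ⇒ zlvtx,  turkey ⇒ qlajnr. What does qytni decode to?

o(14)→p(15) and u(20)→l(11) fit y≡21x+7 (mod 26); the inverse of 21 mod 26 is 5. This is an affine cipher: with a=0,…,z=25, each position x becomes (21x+7) mod 26.
Reversing it on qytni: q(16)→5·(16−7)≡19=t; y(24)→5·(24−7)≡7=h; t(19)→5·(19−7)≡8=i; n(13)→5·(13−7)≡4=e; i(8)→5·(8−7)≡5=f (all mod 26).

thief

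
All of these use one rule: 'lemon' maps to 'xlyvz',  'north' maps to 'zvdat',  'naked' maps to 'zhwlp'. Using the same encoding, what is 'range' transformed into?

dhznq

The shifts repeat in a cycle of length 2: positions 0,1,… shift by +12, +7, then the pattern repeats.
Applying it to range: r+12=d, a+7=h, n+12=z, g+7=n, e+12=q.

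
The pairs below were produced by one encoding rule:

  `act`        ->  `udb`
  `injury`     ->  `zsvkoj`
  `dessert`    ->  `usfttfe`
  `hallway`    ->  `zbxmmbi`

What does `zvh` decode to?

guy

The output letters match the input read backwards, each shifted +1: act reversed is tca. Read the word backwards and shift each letter +1.
Decoding zvh: shift back: z−1=y, v−1=u, h−1=g → yug; then reverse → guy.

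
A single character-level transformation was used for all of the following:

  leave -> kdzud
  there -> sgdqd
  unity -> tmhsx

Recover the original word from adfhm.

Every letter moves 25 places later in the alphabet, wrapping around z→a.
Undoing it on adfhm: a−25=b, d−25=e, f−25=g, h−25=i, m−25=n.

begin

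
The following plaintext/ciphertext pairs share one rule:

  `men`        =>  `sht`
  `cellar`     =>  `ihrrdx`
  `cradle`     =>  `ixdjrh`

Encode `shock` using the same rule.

ynriq

The rule splits by letter class: vowels +3, consonants +6.
For shock: s(cons)+6=y, h(cons)+6=n, o(vowel)+3=r, c(cons)+6=i, k(cons)+6=q.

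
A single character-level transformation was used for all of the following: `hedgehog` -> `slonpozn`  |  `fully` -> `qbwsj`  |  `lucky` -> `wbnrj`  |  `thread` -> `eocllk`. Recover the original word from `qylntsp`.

A repeating key of period 2 is used — shifts +11, +7 over and over.
Undoing it on qylntsp: q−11=f, y−7=r, l−11=a, n−7=g, t−11=i, s−7=l, p−11=e.

fragile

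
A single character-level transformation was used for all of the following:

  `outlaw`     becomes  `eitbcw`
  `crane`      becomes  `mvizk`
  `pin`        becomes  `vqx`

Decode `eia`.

saw

Read the word backwards and shift each letter +8.
Undoing it on eia: shift back: e−8=w, i−8=a, a−8=s → was; then reverse → saw.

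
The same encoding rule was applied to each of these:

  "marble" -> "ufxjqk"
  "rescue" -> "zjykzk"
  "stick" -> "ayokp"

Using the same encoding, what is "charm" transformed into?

The shifts repeat in a cycle of length 3: positions 0,1,… shift by +8, +5, +6, then the pattern repeats.
For charm: c+8=k, h+5=m, a+6=g, r+8=z, m+5=r.

kmgzr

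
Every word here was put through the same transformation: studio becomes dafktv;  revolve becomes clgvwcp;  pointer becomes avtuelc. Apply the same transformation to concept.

It's a Vigenère-style cipher with numeric key [11,7]: position i shifts by key[i mod 2].
On concept: c+11=n, o+7=v, n+11=y, c+7=j, e+11=p, p+7=w, t+11=e.

nvyjpwe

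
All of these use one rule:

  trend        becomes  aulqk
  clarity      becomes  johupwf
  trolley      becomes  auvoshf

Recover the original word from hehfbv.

abacus

Shifts by position in trend: pos 0: t→a (+7), pos 1: r→u (+3), pos 2: e→l (+7), pos 3: n→q (+3) — repeating every 2. It's a Vigenère-style cipher with numeric key [7,3]: position i shifts by key[i mod 2].
Decoding hehfbv: h−7=a, e−3=b, h−7=a, f−3=c, b−7=u, v−3=s.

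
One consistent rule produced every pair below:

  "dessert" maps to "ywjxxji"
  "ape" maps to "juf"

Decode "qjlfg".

The word is reversed, then every letter is shifted forward by 5.
Reversing it on qjlfg: shift back: q−5=l, j−5=e, l−5=g, f−5=a, g−5=b → legab; then reverse → bagel.

bagel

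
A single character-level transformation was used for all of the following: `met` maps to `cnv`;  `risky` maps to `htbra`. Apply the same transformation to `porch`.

The output letters match the input read backwards, each shifted +9: met reversed is tem. Two steps: reverse the string, then apply a Caesar shift of +9.
On porch: reverse → hcrop; then shift: h+9=q, c+9=l, r+9=a, o+9=x, p+9=y.

qlaxy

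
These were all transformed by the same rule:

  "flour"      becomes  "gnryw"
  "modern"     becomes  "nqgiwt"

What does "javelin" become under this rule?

kcyiqou

In flour: f→g is +1, l→n is +2, o→r is +3, u→y is +4 — the shift increases by 1 each position. Letter i (0-indexed) is shifted by i+1, so successive shifts are 1, 2, 3, ….
On javelin: j+1=k, a+2=c, v+3=y, e+4=i, l+5=q, i+6=o, n+7=u.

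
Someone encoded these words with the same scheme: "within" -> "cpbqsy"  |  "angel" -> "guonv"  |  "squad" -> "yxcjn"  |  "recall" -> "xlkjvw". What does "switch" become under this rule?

In within: w→c is +6, i→p is +7, t→b is +8, h→q is +9 — the shift increases by 1 each position. The shift increases by 1 at each position, starting from +6: 6, 7, 8, ….
On switch: s+6=y, w+7=d, i+8=q, t+9=c, c+10=m, h+11=s.

ydqcms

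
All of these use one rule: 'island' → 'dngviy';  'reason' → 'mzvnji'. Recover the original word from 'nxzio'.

It's a constant shift of +21 (ROT21).
Reversing it on nxzio: n−21=s, x−21=c, z−21=e, i−21=n, o−21=t.

scent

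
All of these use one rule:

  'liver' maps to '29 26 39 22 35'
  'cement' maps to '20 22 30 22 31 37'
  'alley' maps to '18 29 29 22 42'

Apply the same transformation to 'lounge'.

29 32 38 31 24 22

l is letter #12 and maps to 29: an offset of 17. Letters become their 1-based position plus 17 (so a→18, b→19, …).
For lounge: l=12→29, o=15→32, u=21→38, n=14→31, g=7→24, e=5→22.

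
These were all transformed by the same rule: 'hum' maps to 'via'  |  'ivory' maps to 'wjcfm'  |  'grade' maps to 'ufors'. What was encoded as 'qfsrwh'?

Compare letters: h→v is +14, u→i is +14, m→a is +14 — a constant shift. It's a constant shift of +14 (ROT14).
Decoding qfsrwh: q−14=c, f−14=r, s−14=e, r−14=d, w−14=i, h−14=t.

credit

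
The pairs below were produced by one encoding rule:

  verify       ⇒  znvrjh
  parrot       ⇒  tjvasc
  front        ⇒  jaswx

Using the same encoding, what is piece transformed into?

A repeating key of period 2 is used — shifts +4, +9 over and over.
On piece: p+4=t, i+9=r, e+4=i, c+9=l, e+4=i.

trili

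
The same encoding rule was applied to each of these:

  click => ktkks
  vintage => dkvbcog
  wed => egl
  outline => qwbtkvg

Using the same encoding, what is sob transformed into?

aqj

The rule splits by letter class: vowels +2, consonants +8.
For sob: s(cons)+8=a, o(vowel)+2=q, b(cons)+8=j.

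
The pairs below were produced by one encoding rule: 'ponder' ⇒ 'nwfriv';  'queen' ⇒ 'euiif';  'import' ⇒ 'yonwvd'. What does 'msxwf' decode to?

salon

p(15)→n(13) and o(14)→w(22) fit y≡17x+18 (mod 26); the inverse of 17 mod 26 is 23. Treating letters as 0–25, the rule is x ↦ 17x + 18 (mod 26).
Decoding msxwf: m(12)→23·(12−18)≡18=s; s(18)→23·(18−18)≡0=a; x(23)→23·(23−18)≡11=l; w(22)→23·(22−18)≡14=o; f(5)→23·(5−18)≡13=n (all mod 26).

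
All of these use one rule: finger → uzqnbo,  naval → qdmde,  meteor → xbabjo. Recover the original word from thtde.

usual

f(5)→u(20) and i(8)→z(25) fit y≡19x+3 (mod 26); the inverse of 19 mod 26 is 11. Each letter's alphabet position (a=0..z=25) is mapped through 19·x+3 mod 26 — an affine cipher.
Undoing it on thtde: t(19)→11·(19−3)≡20=u; h(7)→11·(7−3)≡18=s; t(19)→11·(19−3)≡20=u; d(3)→11·(3−3)≡0=a; e(4)→11·(4−3)≡11=l (all mod 26).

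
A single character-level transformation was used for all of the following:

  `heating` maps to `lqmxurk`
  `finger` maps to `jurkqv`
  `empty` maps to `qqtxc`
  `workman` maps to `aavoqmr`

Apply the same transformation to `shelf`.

The shift depends on letter class: consonant h→l is +4, but vowel e→q is +12. The rule splits by letter class: vowels +12, consonants +4.
Applying it to shelf: s(cons)+4=w, h(cons)+4=l, e(vowel)+12=q, l(cons)+4=p, f(cons)+4=j.

wlqpj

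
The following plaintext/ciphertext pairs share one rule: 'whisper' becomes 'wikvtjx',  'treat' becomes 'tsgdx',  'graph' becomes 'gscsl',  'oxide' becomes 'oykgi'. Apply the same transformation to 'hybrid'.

hzdumi

Each letter shifts forward by its position index (0, 1, 2, …) — the shift grows by one for each successive letter.
Applying it to hybrid: h+0=h, y+1=z, b+2=d, r+3=u, i+4=m, d+5=i.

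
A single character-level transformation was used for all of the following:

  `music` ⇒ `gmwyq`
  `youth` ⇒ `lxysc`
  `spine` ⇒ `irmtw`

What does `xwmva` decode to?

The output letters match the input read backwards, each shifted +4: music reversed is cisum. Two steps: reverse the string, then apply a Caesar shift of +4.
Undoing it on xwmva: shift back: x−4=t, w−4=s, m−4=i, v−4=r, a−4=w → tsirw; then reverse → wrist.

wrist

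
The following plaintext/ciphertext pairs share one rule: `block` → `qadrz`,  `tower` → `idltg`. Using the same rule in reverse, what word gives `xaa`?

Every letter moves 15 places later in the alphabet, wrapping around z→a.
Decoding xaa: x−15=i, a−15=l, a−15=l.

ill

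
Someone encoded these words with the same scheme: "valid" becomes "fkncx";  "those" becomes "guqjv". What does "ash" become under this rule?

The output letters match the input read backwards, each shifted +2: valid reversed is dilav. The word is reversed, then every letter is shifted forward by 2.
On ash: reverse → hsa; then shift: h+2=j, s+2=u, a+2=c.

juc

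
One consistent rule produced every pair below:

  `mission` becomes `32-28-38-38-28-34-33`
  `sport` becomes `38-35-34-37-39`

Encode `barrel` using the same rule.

21-20-37-37-24-31

m is letter #13 and maps to 32: an offset of 19. Letters become their 1-based position plus 19 (so a→20, b→21, …).
For barrel: b=2→21, a=1→20, r=18→37, r=18→37, e=5→24, l=12→31.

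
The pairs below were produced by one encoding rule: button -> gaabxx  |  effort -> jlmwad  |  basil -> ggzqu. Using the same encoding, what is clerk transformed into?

Each letter shifts forward by (position + 5), i.e. 5, 6, 7, … — the shift grows by one for each successive letter.
Applying it to clerk: c+5=h, l+6=r, e+7=l, r+8=z, k+9=t.

hrlzt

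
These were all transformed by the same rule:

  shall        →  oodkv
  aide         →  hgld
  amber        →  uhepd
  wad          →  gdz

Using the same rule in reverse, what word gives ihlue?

Read the word backwards and shift each letter +3.
Reversing it on ihlue: shift back: i−3=f, h−3=e, l−3=i, u−3=r, e−3=b → feirb; then reverse → brief.

brief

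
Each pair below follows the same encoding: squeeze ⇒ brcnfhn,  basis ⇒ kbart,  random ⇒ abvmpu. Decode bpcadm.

A repeating key of period 3 is used — shifts +9, +1, +8 over and over.
Decoding bpcadm: b−9=s, p−1=o, c−8=u, a−9=r, d−1=c, m−8=e.

source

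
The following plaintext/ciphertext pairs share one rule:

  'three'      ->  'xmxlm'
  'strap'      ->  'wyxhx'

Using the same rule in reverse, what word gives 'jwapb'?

fruit

In three: t→x is +4, h→m is +5, r→x is +6, e→l is +7 — the shift increases by 1 each position. The shift increases by 1 at each position, starting from +4: 4, 5, 6, ….
Undoing it on jwapb: j−4=f, w−5=r, a−6=u, p−7=i, b−8=t.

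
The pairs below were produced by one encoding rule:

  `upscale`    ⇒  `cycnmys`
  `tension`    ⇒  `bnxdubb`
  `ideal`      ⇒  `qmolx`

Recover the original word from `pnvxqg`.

In upscale: u→c is +8, p→y is +9, s→c is +10, c→n is +11 — the shift increases by 1 each position. The shift increases by 1 at each position, starting from +8: 8, 9, 10, ….
Undoing it on pnvxqg: p−8=h, n−9=e, v−10=l, x−11=m, q−12=e, g−13=t.

helmet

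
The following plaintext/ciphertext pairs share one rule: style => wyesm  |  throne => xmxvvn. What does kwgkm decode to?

grade

Letter i (0-indexed) is shifted by i+4, so successive shifts are 4, 5, 6, ….
Decoding kwgkm: k−4=g, w−5=r, g−6=a, k−7=d, m−8=e.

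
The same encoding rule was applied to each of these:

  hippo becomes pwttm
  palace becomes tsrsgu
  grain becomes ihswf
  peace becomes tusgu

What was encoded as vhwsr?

trial

h(7)→p(15) and i(8)→w(22) fit y≡7x+18 (mod 26); the inverse of 7 mod 26 is 15. Treating letters as 0–25, the rule is x ↦ 7x + 18 (mod 26).
Decoding vhwsr: v(21)→15·(21−18)≡19=t; h(7)→15·(7−18)≡17=r; w(22)→15·(22−18)≡8=i; s(18)→15·(18−18)≡0=a; r(17)→15·(17−18)≡11=l (all mod 26).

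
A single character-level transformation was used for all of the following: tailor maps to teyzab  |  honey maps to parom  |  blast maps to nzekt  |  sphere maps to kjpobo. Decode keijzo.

t(19)→t(19) and a(0)→e(4) fit y≡9x+4 (mod 26); the inverse of 9 mod 26 is 3. This is an affine cipher: with a=0,…,z=25, each position x becomes (9x+4) mod 26.
Decoding keijzo: k(10)→3·(10−4)≡18=s; e(4)→3·(4−4)≡0=a; i(8)→3·(8−4)≡12=m; j(9)→3·(9−4)≡15=p; z(25)→3·(25−4)≡11=l; o(14)→3·(14−4)≡4=e (all mod 26).

sample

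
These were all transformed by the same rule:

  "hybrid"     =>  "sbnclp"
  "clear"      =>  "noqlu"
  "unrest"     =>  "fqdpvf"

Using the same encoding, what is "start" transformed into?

Shifts by position in hybrid: pos 0: h→s (+11), pos 1: y→b (+3), pos 2: b→n (+12), pos 3: r→c (+11), pos 4: i→l (+3), pos 5: d→p (+12) — repeating every 3. A repeating key of period 3 is used — shifts +11, +3, +12 over and over.
On start: s+11=d, t+3=w, a+12=m, r+11=c, t+3=w.

dwmcw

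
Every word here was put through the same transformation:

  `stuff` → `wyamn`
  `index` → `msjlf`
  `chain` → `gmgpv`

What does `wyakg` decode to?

The shift increases by 1 at each position, starting from +4: 4, 5, 6, ….
Reversing it on wyakg: w−4=s, y−5=t, a−6=u, k−7=d, g−8=y.

study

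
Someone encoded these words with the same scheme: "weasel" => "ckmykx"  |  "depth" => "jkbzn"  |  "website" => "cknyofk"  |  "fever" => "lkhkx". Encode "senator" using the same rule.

A repeating key of period 3 is used — shifts +6, +6, +12 over and over.
For senator: s+6=y, e+6=k, n+12=z, a+6=g, t+6=z, o+12=a, r+6=x.

ykzgzax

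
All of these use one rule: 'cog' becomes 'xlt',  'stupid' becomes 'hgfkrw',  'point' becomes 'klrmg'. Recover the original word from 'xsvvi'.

cheer

Each pair mirrors across the alphabet (c↔x, o↔l, g↔t): positions sum to 25. Each letter is replaced by its mirror in the alphabet: a↔z, b↔y, c↔x, and so on (the Atbash cipher).
Reversing it on xsvvi: x↔c, s↔h, v↔e, v↔e, i↔r.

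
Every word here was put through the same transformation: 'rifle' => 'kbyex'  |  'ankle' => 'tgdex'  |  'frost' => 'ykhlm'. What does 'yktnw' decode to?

fraud

Compare letters: r→k is +19, i→b is +19, f→y is +19 — a constant shift. This is a Caesar cipher with shift 19.
Decoding yktnw: y−19=f, k−19=r, t−19=a, n−19=u, w−19=d.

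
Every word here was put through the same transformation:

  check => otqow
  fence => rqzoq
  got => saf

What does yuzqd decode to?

Compare letters: c→o is +12, h→t is +12, e→q is +12 — a constant shift. It's a constant shift of +12 (ROT12).
Reversing it on yuzqd: y−12=m, u−12=i, z−12=n, q−12=e, d−12=r.

miner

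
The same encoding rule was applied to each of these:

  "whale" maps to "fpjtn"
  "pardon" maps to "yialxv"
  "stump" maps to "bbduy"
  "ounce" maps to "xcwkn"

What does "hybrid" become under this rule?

qgkzrl

Shifts by position in whale: pos 0: w→f (+9), pos 1: h→p (+8), pos 2: a→j (+9), pos 3: l→t (+8) — repeating every 2. It's a Vigenère-style cipher with numeric key [9,8]: position i shifts by key[i mod 2].
On hybrid: h+9=q, y+8=g, b+9=k, r+8=z, i+9=r, d+8=l.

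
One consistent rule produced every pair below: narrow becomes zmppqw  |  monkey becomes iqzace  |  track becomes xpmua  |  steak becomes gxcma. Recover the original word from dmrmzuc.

n(13)→z(25) and a(0)→m(12) fit y≡17x+12 (mod 26); the inverse of 17 mod 26 is 23. This is an affine cipher: with a=0,…,z=25, each position x becomes (17x+12) mod 26.
Undoing it on dmrmzuc: d(3)→23·(3−12)≡1=b; m(12)→23·(12−12)≡0=a; r(17)→23·(17−12)≡11=l; m(12)→23·(12−12)≡0=a; z(25)→23·(25−12)≡13=n; u(20)→23·(20−12)≡2=c; c(2)→23·(2−12)≡4=e (all mod 26).

balance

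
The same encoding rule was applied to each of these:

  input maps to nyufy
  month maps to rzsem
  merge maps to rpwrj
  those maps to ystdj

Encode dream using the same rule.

icjlr

Shifts by position in input: pos 0: i→n (+5), pos 1: n→y (+11), pos 2: p→u (+5), pos 3: u→f (+11) — repeating every 2. It's a Vigenère-style cipher with numeric key [5,11]: position i shifts by key[i mod 2].
On dream: d+5=i, r+11=c, e+5=j, a+11=l, m+5=r.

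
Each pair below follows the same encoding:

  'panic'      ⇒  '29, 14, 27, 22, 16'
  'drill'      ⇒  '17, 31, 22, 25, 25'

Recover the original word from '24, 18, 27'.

ken

The number is (letter's place in the alphabet, a=1) + 13.
Reversing it on 24, 18, 27: 24→(24−13)÷1=11=k, 18→(18−13)÷1=5=e, 27→(27−13)÷1=14=n.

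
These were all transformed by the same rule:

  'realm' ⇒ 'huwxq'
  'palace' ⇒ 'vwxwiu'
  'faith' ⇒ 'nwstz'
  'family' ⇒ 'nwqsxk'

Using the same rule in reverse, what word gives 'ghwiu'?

This is an affine cipher: with a=0,…,z=25, each position x becomes (19x+22) mod 26.
Reversing it on ghwiu: g(6)→11·(6−22)≡6=g; h(7)→11·(7−22)≡17=r; w(22)→11·(22−22)≡0=a; i(8)→11·(8−22)≡2=c; u(20)→11·(20−22)≡4=e (all mod 26).

grace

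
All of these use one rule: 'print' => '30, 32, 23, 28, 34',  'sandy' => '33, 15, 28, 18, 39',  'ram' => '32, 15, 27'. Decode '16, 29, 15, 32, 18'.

p is letter #16 and maps to 30: an offset of 14. Letters become their 1-based position plus 14 (so a→15, b→16, …).
Decoding 16, 29, 15, 32, 18: 16→(16−14)÷1=2=b, 29→(29−14)÷1=15=o, 15→(15−14)÷1=1=a, 32→(32−14)÷1=18=r, 18→(18−14)÷1=4=d.

board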